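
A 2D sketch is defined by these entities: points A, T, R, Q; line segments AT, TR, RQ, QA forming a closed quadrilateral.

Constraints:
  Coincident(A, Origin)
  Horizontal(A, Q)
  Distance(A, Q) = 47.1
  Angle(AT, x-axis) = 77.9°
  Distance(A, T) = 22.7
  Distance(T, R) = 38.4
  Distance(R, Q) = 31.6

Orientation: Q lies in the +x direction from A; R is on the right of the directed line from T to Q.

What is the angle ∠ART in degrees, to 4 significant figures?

32.65°

Checks: |TR| = 38.40 ✓; |RQ| = 31.60 ✓.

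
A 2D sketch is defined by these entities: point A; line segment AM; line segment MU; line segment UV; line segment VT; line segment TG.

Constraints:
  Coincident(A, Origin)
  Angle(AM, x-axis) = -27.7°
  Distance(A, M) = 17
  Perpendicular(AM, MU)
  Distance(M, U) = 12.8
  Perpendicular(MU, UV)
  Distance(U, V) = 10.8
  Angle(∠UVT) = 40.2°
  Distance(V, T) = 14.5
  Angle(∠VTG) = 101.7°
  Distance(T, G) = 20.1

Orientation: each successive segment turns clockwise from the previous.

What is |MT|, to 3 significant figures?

3.45

A is at the origin; AM runs at -27.7° with length 17.0, so M = (15.1, -7.90). AM is perpendicular to MU, so MU runs at -118°; with |MU| = 12.8, U = (9.10, -19.2). MU is perpendicular to UV, so UV runs at 152°; with |UV| = 10.8, V = (-0.461, -14.2). ∠UVT = 40.2° gives VT at 12.5° from the x-axis; with |VT| = 14.5, T = (13.7, -11.1). Then |MT| = |T − M| = 3.45.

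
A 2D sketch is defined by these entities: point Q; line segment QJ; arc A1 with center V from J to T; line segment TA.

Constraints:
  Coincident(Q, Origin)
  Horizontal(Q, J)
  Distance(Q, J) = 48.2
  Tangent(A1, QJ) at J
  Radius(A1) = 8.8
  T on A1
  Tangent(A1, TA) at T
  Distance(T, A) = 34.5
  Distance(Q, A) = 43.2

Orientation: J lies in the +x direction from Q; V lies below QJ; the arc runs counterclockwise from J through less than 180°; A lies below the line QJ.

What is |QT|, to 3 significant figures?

40.7

Q is at the origin; QJ is horizontal with |QJ| = 48.2 and J on the +x side, so J = (48.2, 0.00). A1 meets QJ tangentially, so VJ is at right angles to QJ, so V = J + (0, -8.8) = (48.2, -8.80). Since VT ⟂ TA (tangency), |VA| = √(8.8² + 34.5²) = 35.6 regardless of where T sits on A1. So A lies on both circle(Q, 43.2) and circle(V, 35.6); the below-QJ intersection is A = (24.6, -35.5). T is the foot of the tangent from A: T = (40.4, -4.79).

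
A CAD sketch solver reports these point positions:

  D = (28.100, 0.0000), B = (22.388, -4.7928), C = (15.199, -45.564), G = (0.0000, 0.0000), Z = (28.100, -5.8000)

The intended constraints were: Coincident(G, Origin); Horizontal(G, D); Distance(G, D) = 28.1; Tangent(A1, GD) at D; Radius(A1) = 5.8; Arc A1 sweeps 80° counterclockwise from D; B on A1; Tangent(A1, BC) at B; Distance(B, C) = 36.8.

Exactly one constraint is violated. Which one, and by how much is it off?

Distance(B, C) = 36.8 — off by 4.60.

G = (0.00, 0.00) ✓; G.y = 0.00, D.y = 0.00 ✓; |GD| = 28.10 ✓; ∠(ZD, DG) = 90.00° ✓; |ZD| = 5.800 ✓; bearing(Z→B) − bearing(Z→D) = 80.00° ✓; |ZB| = 5.800 ✓; ∠(ZB, BC) = 90.00° ✓; |BC| = 41.40 ✗.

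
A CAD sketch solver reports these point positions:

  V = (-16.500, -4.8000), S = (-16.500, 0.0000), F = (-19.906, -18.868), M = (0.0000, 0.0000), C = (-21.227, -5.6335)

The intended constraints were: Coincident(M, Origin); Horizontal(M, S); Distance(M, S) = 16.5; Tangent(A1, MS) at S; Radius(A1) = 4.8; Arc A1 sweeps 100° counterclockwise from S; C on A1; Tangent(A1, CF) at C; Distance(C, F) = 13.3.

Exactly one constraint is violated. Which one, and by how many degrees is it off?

Tangent(A1, CF) at C — off by 4.30°.

M = (0.00, 0.00) ✓; M.y = 0.00, S.y = 0.00 ✓; |MS| = 16.50 ✓; ∠(VS, SM) = 90.00° ✓; |VS| = 4.800 ✓; bearing(V→C) − bearing(V→S) = 100.0° ✓; |VC| = 4.800 ✓; ∠(VC, CF) = 94.30° ✗; |CF| = 13.30 ✓.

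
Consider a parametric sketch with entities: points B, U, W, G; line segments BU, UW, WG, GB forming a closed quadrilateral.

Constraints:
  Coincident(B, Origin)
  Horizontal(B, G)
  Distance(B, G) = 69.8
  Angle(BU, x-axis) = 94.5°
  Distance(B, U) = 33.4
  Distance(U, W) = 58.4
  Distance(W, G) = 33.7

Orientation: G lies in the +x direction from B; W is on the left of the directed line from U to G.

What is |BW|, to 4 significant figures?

63.58

Checks: |UW| = 58.40 ✓; |WG| = 33.70 ✓.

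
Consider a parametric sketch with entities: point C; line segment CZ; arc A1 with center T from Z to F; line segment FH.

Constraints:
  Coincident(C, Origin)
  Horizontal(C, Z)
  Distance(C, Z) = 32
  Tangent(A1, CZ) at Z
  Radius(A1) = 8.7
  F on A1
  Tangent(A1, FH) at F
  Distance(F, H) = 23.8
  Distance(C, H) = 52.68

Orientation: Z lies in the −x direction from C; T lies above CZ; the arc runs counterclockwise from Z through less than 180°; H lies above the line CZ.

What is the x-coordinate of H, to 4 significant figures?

-41.79

Checks: C.y = 0.00, Z.y = 0.00 ✓; |TF| = 8.700 ✓; ∠(TF, FH) = 90.00° ✓; |FH| = 23.80 ✓; |CH| = 52.68 ✓.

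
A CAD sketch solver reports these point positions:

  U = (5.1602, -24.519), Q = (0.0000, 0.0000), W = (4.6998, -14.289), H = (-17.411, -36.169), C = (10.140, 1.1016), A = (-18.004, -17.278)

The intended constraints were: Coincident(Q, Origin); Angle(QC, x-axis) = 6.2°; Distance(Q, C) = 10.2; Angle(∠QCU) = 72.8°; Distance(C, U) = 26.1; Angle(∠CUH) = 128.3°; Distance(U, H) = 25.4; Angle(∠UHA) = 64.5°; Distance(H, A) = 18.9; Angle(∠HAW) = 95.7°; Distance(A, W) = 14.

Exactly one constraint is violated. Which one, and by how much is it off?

Distance(A, W) = 14 — off by 8.90.

Q = (0.00, 0.00) ✓; QC at 6.200° ✓; |QC| = 10.20 ✓; ∠QCU = 72.80° ✓; |CU| = 26.10 ✓; ∠CUH = 128.3° ✓; |UH| = 25.40 ✓; ∠UHA = 64.50° ✓; |HA| = 18.90 ✓; ∠HAW = 95.70° ✓; |AW| = 22.90 ✗.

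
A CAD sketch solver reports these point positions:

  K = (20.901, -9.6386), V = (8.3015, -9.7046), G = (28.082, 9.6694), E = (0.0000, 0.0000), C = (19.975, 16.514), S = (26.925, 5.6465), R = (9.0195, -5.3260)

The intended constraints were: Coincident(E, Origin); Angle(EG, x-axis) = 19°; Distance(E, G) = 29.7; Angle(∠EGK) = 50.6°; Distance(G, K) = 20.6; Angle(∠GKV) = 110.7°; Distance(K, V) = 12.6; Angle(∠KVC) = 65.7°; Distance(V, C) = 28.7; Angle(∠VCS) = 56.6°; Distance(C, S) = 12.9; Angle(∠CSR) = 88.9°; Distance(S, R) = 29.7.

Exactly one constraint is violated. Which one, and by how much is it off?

Distance(S, R) = 29.7 — off by 8.70.

E = (0.00, 0.00) ✓; EG at 19.00° ✓; |EG| = 29.70 ✓; ∠EGK = 50.60° ✓; |GK| = 20.60 ✓; ∠GKV = 110.7° ✓; |KV| = 12.60 ✓; ∠KVC = 65.70° ✓; |VC| = 28.70 ✓; ∠VCS = 56.60° ✓; |CS| = 12.90 ✓; ∠CSR = 88.90° ✓; |SR| = 21.00 ✗.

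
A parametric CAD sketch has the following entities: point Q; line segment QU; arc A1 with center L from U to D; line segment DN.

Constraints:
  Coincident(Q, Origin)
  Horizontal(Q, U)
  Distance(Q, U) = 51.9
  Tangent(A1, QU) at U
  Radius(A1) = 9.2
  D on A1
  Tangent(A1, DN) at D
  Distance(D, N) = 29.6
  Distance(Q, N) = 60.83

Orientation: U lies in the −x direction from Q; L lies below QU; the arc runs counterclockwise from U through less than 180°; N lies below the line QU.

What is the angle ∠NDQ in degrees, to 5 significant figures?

74.695°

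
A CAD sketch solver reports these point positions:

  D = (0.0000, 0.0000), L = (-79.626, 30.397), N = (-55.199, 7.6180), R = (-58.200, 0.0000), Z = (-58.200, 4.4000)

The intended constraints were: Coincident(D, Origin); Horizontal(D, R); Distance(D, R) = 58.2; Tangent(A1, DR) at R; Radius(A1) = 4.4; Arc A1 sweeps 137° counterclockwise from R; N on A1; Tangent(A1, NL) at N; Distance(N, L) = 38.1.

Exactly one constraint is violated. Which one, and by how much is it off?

Distance(N, L) = 38.1 — off by 4.70.

D = (0.00, 0.00) ✓; D.y = 0.00, R.y = 0.00 ✓; |DR| = 58.20 ✓; ∠(ZR, RD) = 90.00° ✓; |ZR| = 4.400 ✓; bearing(Z→N) − bearing(Z→R) = 137.0° ✓; |ZN| = 4.400 ✓; ∠(ZN, NL) = 90.00° ✓; |NL| = 33.40 ✗.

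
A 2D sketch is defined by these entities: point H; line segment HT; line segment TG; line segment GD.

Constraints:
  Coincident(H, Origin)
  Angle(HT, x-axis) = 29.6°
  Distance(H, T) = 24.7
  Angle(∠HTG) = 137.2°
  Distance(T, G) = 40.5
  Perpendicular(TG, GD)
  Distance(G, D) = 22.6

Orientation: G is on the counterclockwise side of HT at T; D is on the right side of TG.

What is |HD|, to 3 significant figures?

70.6

∠HTG = 137.2°, so TG runs at 29.6° + (180° − 137.2°) = 72.4° from the x-axis; with |TG| = 40.5, G = T + 40.5·(cos 72.4°, sin 72.4°) = (33.7, 50.8). TG ⟂ GD; with |GD| = 22.6 on the right of TG, D = G + 22.6·(0.953, -0.302) = (55.3, 44.0). Then |HD| = |D − H| = 70.6.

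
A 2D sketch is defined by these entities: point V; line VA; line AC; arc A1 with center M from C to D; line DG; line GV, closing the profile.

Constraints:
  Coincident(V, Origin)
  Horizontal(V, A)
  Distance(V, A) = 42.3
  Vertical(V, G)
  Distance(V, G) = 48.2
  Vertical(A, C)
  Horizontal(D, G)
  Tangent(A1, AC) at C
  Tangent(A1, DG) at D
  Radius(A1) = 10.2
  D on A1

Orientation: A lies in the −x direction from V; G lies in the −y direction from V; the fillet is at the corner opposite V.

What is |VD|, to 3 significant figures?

57.9

V is at the origin; VA is horizontal with |VA| = 42.3 and A on the −x side, so A = (-42.3, 0.00). VG is vertical with |VG| = 48.2 and G on the −y side, so G = (0.00, -48.2). The virtual corner opposite V is at (-42.3, -48.2). A1 meets AC tangentially, so MC is at right angles to AC and tangency of A1 to DG means the radius MD is perpendicular to DG, with radius 10.2, so the center M sits 10.2 in from both sides at M = (-32.1, -38.0). That places the tangent points at C = (-42.3, -38.0) on AC and D = (-32.1, -48.2) on DG. Then |VD| = |D − V| = 57.9.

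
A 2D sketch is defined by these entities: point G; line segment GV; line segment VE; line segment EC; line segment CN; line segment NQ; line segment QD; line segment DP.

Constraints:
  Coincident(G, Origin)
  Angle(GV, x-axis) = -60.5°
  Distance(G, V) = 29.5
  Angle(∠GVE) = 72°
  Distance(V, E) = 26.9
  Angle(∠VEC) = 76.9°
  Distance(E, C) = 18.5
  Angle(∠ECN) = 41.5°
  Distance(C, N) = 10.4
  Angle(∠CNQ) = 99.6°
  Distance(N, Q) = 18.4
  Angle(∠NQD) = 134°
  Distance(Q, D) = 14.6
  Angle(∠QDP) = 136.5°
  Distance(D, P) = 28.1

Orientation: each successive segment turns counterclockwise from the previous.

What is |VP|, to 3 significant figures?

67.7

G is at the origin; GV runs at -60.5° with length 29.5, so V = (14.5, -25.7). ∠GVE = 72.0° gives VE at 47.5° from the x-axis; with |VE| = 26.9, E = (32.7, -5.84). ∠VEC = 76.9° gives EC at 151° from the x-axis; with |EC| = 18.5, C = (16.6, 3.24). ∠ECN = 41.5° gives CN at -70.9° from the x-axis; with |CN| = 10.4, N = (20.0, -6.59). ∠CNQ = 99.6° gives NQ at 9.50° from the x-axis; with |NQ| = 18.4, Q = (38.1, -3.55). ∠NQD = 134.0° gives QD at 55.5° from the x-axis; with |QD| = 14.6, D = (46.4, 8.48). ∠QDP = 136.5° gives DP at 99.0° from the x-axis; with |DP| = 28.1, P = (42.0, 36.2). Then |VP| = |P − V| = 67.7.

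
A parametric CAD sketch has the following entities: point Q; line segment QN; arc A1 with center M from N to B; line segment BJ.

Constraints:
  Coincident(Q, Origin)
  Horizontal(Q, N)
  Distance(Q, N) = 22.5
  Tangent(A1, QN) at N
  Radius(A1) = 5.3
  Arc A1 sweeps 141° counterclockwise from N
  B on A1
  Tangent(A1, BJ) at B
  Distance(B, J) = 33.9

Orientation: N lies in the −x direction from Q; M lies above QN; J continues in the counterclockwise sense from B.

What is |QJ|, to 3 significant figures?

54.9

On A1, N sits at bearing -90° from M; a 141° counterclockwise sweep puts B at bearing 51°, so B = M + 5.3·(cos 51°, sin 51°) = (-19.2, 9.42). Since A1 is tangent to BJ there, MB ⟂ BJ, so BJ runs along (−sin 51°, cos 51°); with |BJ| = 33.9, J = (-45.5, 30.8). Then |QJ| = |J − Q| = 54.9.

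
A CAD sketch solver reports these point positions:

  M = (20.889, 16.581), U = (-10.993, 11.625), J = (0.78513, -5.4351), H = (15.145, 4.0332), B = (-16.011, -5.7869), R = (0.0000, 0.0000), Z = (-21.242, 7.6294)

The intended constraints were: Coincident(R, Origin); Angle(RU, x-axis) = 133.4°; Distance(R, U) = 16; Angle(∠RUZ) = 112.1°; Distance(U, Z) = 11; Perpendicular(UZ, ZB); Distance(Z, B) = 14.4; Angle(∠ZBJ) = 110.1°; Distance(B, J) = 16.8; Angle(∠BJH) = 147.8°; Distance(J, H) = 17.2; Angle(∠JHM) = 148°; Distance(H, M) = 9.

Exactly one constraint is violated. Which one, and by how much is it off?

Distance(H, M) = 9 — off by 4.80.

R = (0.00, 0.00) ✓; RU at 133.4° ✓; |RU| = 16.00 ✓; ∠RUZ = 112.1° ✓; |UZ| = 11.00 ✓; ∠(UZ, ZB) = 90.00° ✓; |ZB| = 14.40 ✓; ∠ZBJ = 110.1° ✓; |BJ| = 16.80 ✓; ∠BJH = 147.8° ✓; |JH| = 17.20 ✓; ∠JHM = 148.0° ✓; |HM| = 13.80 ✗.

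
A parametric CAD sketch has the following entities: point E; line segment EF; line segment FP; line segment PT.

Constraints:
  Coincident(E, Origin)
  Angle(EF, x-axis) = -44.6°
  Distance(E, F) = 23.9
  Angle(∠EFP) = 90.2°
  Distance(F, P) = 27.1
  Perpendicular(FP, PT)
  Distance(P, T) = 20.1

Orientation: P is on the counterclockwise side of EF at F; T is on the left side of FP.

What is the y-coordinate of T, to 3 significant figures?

16.6

E is at the origin; EF runs at -44.6° with length 23.9, so F = 23.9·(cos -44.6°, sin -44.6°) = (17.0, -16.8). ∠EFP = 90.2°, so FP runs at -44.6° + (180° − 90.2°) = 45.2° from the x-axis; with |FP| = 27.1, P = F + 27.1·(cos 45.2°, sin 45.2°) = (36.1, 2.45). FP is perpendicular to PT; with |PT| = 20.1 on the left of FP, T = P + 20.1·(-0.710, 0.705) = (21.9, 16.6). So T.y = 16.6.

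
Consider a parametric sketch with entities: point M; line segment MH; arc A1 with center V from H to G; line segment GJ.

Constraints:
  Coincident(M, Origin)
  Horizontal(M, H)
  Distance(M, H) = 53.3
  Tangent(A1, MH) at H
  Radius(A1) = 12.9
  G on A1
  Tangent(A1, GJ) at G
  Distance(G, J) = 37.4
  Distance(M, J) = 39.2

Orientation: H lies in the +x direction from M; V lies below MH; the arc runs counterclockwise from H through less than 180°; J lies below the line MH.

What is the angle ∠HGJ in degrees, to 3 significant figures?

154°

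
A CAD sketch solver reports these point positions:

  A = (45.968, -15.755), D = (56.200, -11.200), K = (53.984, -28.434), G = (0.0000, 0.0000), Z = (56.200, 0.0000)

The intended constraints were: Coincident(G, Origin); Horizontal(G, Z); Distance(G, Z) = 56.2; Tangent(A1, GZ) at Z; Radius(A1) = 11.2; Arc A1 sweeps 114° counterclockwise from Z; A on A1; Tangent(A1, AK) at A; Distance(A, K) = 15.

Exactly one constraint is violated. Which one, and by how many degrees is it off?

Tangent(A1, AK) at A — off by 8.30°.

G = (0.00, 0.00) ✓; G.y = 0.00, Z.y = 0.00 ✓; |GZ| = 56.20 ✓; ∠(DZ, ZG) = 90.00° ✓; |DZ| = 11.20 ✓; bearing(D→A) − bearing(D→Z) = 114.0° ✓; |DA| = 11.20 ✓; ∠(DA, AK) = 81.70° ✗; |AK| = 15.00 ✓.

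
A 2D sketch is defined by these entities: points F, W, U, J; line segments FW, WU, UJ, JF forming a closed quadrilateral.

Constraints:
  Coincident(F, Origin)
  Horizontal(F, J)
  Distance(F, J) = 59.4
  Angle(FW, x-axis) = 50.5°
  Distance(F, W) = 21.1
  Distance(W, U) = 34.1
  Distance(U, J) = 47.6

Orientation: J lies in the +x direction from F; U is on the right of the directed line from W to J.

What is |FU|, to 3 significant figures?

23.4

Checks: |WU| = 34.10 ✓; |UJ| = 47.60 ✓.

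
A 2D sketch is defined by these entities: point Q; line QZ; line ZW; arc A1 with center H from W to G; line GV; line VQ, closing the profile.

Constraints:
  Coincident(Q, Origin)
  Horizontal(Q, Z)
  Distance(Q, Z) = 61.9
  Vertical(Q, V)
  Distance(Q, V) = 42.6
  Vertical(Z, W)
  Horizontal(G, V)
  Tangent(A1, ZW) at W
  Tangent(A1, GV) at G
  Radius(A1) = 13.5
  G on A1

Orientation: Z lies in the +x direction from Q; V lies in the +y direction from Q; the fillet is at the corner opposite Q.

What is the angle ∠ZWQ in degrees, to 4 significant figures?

64.82°

Q is at the origin; Q and Z share the same y with |QZ| = 61.9 and Z on the +x side, so Z = (61.90, 0.000). Q and V share the same x with |QV| = 42.6 and V on the +y side, so V = (0.000, 42.60). The virtual corner opposite Q is at (61.90, 42.60). A1 meets ZW tangentially, so HW is at right angles to ZW and A1 meets GV tangentially, so HG is at right angles to GV, with radius 13.5, so the center H sits 13.5 in from both sides at H = (48.40, 29.10). That places the tangent points at W = (61.90, 29.10) on ZW and G = (48.40, 42.60) on GV. Then cos ∠ZWQ = WZ·WQ / (|WZ||WQ|), giving 64.82°.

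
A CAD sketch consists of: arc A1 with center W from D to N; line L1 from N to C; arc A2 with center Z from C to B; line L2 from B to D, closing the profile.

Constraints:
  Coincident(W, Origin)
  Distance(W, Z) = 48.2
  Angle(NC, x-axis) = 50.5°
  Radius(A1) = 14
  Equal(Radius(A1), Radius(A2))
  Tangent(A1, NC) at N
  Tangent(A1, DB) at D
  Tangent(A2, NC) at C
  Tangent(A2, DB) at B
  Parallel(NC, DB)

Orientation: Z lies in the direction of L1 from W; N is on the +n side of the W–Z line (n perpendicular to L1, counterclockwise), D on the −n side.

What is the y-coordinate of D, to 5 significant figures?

-8.9051

The slot axis is L1's direction at 50.5°, so u = (cos 50.5°, sin 50.5°) = (0.63608, 0.77162) and n = (−sin 50.5°, cos 50.5°) = (-0.77162, 0.63608). W is at the origin and Z lies 48.2 along u from W, so Z = 48.2·u = (30.659, 37.192). Tangency of A1 to both parallel lines with radius 14.0 puts N and D at W ± 14.0·n: N = (-10.803, 8.9051), D = (10.803, -8.9051). So D.y = -8.9051.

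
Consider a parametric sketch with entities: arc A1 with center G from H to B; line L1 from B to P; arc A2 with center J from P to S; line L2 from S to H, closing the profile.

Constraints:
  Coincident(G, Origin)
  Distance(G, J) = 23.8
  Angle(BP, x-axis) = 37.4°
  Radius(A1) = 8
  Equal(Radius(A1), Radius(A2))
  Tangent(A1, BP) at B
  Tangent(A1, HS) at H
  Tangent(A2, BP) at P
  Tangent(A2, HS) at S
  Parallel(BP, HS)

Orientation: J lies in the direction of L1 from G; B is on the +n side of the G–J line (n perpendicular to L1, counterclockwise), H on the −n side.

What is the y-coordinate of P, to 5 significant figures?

20.811

The slot axis is L1's direction at 37.4°, so u = (cos 37.4°, sin 37.4°) = (0.79441, 0.60738) and n = (−sin 37.4°, cos 37.4°) = (-0.60738, 0.79441). G is at the origin and J lies 23.8 along u from G, so J = 23.8·u = (18.907, 14.456). Tangency of A1 to both parallel lines with radius 8.0 puts B and H at G ± 8.0·n: B = (-4.8590, 6.3553), H = (4.8590, -6.3553). Equal radii place P and S the same way about J: P = J + 8.0·n = (14.048, 20.811), S = J − 8.0·n = (23.766, 8.1002). So P.y = 20.811.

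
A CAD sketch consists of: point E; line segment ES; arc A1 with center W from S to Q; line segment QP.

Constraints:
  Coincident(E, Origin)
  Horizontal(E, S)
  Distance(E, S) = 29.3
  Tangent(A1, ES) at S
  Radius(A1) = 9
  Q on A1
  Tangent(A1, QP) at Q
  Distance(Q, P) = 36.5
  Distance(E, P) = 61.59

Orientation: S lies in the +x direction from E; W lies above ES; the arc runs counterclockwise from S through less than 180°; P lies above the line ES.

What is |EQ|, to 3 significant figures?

39.0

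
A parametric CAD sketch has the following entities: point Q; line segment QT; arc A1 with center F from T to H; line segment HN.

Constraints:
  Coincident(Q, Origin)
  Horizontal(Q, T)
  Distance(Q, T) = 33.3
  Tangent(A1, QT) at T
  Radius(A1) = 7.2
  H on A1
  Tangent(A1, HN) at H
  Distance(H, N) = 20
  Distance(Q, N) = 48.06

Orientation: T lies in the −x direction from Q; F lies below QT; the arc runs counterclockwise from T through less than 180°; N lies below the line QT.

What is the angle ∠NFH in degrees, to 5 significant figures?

70.201°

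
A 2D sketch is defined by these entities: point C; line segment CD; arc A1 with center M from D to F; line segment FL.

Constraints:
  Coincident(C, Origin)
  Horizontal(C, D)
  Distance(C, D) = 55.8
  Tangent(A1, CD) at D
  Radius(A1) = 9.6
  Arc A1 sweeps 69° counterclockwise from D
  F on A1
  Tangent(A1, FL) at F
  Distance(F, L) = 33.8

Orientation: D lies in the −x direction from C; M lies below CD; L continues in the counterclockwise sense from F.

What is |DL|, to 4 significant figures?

43.20

On A1, D sits at bearing 90° from M; a 69° counterclockwise sweep puts F at bearing 159°, so F = M + 9.6·(cos 159°, sin 159°) = (-64.76, -6.160). The tangent condition forces MF to be normal to FL, so FL runs along (−sin 159°, cos 159°); with |FL| = 33.8, L = (-76.88, -37.71). Then |DL| = |L − D| = 43.20.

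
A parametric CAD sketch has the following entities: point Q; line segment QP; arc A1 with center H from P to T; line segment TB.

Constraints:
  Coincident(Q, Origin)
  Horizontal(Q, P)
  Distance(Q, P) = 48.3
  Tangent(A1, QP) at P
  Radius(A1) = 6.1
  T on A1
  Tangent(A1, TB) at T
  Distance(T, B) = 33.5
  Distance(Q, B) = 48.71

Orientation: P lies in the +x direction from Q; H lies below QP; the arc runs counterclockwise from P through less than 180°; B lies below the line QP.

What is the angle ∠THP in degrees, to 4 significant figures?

72.70°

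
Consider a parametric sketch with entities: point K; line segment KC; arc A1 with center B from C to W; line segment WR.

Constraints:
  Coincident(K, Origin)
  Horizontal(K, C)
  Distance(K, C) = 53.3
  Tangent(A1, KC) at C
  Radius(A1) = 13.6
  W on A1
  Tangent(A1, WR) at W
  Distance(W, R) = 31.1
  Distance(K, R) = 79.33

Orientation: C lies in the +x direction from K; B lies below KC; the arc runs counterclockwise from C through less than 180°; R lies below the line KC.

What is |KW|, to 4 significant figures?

49.20

Checks: |BC| = 13.60 ✓; |BW| = 13.60 ✓; ∠(BW, WR) = 90.00° ✓; |WR| = 31.10 ✓; |KR| = 79.33 ✓.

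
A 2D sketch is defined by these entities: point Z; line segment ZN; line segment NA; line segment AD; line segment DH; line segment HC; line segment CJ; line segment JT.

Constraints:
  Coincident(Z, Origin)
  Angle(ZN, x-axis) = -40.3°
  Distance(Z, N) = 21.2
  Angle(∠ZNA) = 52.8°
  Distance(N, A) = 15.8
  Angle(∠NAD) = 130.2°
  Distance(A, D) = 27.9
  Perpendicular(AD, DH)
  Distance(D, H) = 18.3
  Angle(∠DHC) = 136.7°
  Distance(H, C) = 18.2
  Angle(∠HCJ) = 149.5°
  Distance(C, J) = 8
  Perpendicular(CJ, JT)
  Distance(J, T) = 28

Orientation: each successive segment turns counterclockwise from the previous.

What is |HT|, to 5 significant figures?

30.214

Z is at the origin; ZN runs at -40.3° with length 21.2, so N = (16.169, -13.712). ∠ZNA = 52.8° gives NA at 86.900° from the x-axis; with |NA| = 15.8, A = (17.023, 2.0649). ∠NAD = 130.2° gives AD at 136.70° from the x-axis; with |AD| = 27.9, D = (-3.2818, 21.199). AD ⟂ DH, so DH runs at -133.30°; with |DH| = 18.3, H = (-15.832, 7.8810). ∠DHC = 136.7° gives HC at -90.000° from the x-axis; with |HC| = 18.2, C = (-15.832, -10.319). ∠HCJ = 149.5° gives CJ at -59.500° from the x-axis; with |CJ| = 8.0, J = (-11.772, -17.212). The perpendicularity gives JT at right angles to CJ, so JT runs at 30.500°; with |JT| = 28.0, T = (12.354, -3.0009). Then |HT| = |T − H| = 30.214.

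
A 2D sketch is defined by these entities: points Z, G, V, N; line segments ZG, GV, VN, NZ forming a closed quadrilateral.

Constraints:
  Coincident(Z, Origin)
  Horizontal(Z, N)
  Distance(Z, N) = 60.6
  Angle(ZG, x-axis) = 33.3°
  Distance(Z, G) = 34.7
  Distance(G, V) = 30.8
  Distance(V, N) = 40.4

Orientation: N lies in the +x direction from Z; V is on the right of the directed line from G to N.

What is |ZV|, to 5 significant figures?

24.260

Z is at the origin; Z and N share the same y with |ZN| = 60.6 and N in +x, so N = (60.6, 0). ZG runs at 33.3° with |ZG| = 34.7, so G = (29.003, 19.051). V is determined by |GV| = 30.8 and |VN| = 40.4 together: it lies at the intersection of circle(G, 30.8) and circle(N, 40.4). With |GN| = 36.896, the foot of the radical line on GN is 9.1855 from G and the perpendicular offset is √(30.8² − 9.1855²) = 29.398. Taking the right-of-GN solution: V = (21.689, -10.868).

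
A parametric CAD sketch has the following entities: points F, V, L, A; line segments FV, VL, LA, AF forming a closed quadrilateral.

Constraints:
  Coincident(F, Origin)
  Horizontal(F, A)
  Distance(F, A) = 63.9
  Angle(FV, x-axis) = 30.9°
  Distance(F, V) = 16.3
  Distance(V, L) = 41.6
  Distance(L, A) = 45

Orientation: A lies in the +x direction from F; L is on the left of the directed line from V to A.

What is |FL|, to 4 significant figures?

57.39

Checks: |VL| = 41.60 ✓; |LA| = 45.00 ✓.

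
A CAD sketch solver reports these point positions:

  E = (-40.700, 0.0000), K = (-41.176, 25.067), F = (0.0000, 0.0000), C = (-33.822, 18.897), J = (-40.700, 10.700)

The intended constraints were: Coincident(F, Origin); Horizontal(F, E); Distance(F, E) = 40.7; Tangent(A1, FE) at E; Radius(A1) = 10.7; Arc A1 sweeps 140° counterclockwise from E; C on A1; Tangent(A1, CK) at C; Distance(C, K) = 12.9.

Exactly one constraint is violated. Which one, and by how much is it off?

Distance(C, K) = 12.9 — off by 3.30.

F = (0.00, 0.00) ✓; F.y = 0.00, E.y = 0.00 ✓; |FE| = 40.70 ✓; ∠(JE, EF) = 90.00° ✓; |JE| = 10.70 ✓; bearing(J→C) − bearing(J→E) = 140.0° ✓; |JC| = 10.70 ✓; ∠(JC, CK) = 90.00° ✓; |CK| = 9.599 ✗.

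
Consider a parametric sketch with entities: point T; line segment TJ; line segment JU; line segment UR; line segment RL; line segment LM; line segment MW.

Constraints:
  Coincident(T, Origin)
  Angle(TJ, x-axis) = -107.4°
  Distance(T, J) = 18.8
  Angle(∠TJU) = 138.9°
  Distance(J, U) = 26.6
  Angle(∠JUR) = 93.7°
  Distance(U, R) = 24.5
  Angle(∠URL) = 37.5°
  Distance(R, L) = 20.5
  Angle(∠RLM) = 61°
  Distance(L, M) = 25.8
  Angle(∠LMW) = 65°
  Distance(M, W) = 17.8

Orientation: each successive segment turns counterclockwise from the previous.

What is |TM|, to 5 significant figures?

54.772

T is at the origin; TJ runs at -107.4° with length 18.8, so J = (-5.6220, -17.940). ∠TJU = 138.9° gives JU at -66.300° from the x-axis; with |JU| = 26.6, U = (5.0698, -42.296). ∠JUR = 93.7° gives UR at 20.000° from the x-axis; with |UR| = 24.5, R = (28.092, -33.917). ∠URL = 37.5° gives RL at 162.50° from the x-axis; with |RL| = 20.5, L = (8.5411, -27.752). ∠RLM = 61.0° gives LM at -78.500° from the x-axis; with |LM| = 25.8, M = (13.685, -53.034). Then |TM| = |M − T| = 54.772.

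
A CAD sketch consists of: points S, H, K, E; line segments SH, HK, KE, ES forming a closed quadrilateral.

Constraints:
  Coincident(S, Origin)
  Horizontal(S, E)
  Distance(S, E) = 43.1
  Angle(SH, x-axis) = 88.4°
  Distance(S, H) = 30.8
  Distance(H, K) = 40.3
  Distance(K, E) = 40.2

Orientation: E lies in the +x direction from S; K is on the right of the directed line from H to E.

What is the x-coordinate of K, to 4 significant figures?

4.012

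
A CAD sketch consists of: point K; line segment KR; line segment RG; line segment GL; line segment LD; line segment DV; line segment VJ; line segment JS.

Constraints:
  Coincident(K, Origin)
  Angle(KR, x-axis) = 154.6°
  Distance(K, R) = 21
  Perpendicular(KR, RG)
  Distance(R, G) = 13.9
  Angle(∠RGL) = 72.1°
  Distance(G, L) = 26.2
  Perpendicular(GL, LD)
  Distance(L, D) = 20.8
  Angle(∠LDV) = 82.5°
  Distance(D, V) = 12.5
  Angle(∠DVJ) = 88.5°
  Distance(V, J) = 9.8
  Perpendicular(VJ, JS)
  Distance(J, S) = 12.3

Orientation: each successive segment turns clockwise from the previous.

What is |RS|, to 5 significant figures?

23.287

K is at the origin; KR runs at 154.6° with length 21.0, so R = (-18.970, 9.0076). KR is perpendicular to RG, so RG runs at 64.600°; with |RG| = 13.9, G = (-13.008, 21.564). ∠RGL = 72.1° gives GL at -43.300° from the x-axis; with |GL| = 26.2, L = (6.0598, 3.5956). The perpendicularity gives LD at right angles to GL, so LD runs at -133.30°; with |LD| = 20.8, D = (-8.2052, -11.542). ∠LDV = 82.5° gives DV at 129.20° from the x-axis; with |DV| = 12.5, V = (-16.106, -1.8553). ∠DVJ = 88.5° gives VJ at 37.700° from the x-axis; with |VJ| = 9.8, J = (-8.3516, 4.1377). VJ is perpendicular to JS, so JS runs at -52.300°; with |JS| = 12.3, S = (-0.82981, -5.5944). Then |RS| = |S − R| = 23.287.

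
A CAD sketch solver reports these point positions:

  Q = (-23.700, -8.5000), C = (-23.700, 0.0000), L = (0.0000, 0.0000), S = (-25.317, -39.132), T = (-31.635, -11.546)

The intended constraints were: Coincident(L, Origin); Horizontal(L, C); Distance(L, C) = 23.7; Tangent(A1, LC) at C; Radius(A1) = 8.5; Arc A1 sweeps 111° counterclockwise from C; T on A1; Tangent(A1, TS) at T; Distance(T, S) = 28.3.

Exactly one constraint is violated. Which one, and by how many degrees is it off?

Tangent(A1, TS) at T — off by 8.10°.

L = (0.00, 0.00) ✓; L.y = 0.00, C.y = 0.00 ✓; |LC| = 23.70 ✓; ∠(QC, CL) = 90.00° ✓; |QC| = 8.500 ✓; bearing(Q→T) − bearing(Q→C) = 111.0° ✓; |QT| = 8.500 ✓; ∠(QT, TS) = 98.10° ✗; |TS| = 28.30 ✓.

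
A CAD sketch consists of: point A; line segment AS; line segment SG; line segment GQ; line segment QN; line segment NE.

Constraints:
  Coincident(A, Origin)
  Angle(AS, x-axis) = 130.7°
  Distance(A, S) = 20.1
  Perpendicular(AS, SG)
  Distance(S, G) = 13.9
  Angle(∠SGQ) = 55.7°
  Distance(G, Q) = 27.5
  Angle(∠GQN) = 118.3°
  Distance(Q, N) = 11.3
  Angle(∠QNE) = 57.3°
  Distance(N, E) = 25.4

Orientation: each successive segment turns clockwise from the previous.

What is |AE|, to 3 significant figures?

18.6

∠GQN = 118.3° gives QN at -145° from the x-axis; with |QN| = 11.3, N = (-8.79, -9.46). ∠QNE = 57.3° gives NE at 92.0° from the x-axis; with |NE| = 25.4, E = (-9.68, 15.9). Then |AE| = |E − A| = 18.6.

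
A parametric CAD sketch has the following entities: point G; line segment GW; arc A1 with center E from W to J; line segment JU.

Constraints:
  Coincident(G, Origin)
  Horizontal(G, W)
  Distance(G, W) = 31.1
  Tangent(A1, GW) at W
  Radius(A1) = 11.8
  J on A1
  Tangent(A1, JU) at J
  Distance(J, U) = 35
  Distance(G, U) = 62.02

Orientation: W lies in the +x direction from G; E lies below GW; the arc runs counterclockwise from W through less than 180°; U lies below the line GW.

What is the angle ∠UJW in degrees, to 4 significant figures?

119.0°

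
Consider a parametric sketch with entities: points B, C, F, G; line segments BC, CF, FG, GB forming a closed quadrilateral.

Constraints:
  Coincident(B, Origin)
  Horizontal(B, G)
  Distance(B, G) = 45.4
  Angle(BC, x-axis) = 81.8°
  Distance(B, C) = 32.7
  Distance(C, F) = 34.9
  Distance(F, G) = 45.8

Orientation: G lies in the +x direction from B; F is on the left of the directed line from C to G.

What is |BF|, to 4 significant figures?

58.41

B is at the origin; BG is horizontal with |BG| = 45.4 and G in +x, so G = (45.4, 0). BC runs at 81.8° with |BC| = 32.7, so C = (4.664, 32.37). F is determined by |CF| = 34.9 and |FG| = 45.8 together: it lies at the intersection of circle(C, 34.9) and circle(G, 45.8). With |CG| = 52.03, the foot of the radical line on CG is 17.56 from C and the perpendicular offset is √(34.9² − 17.56²) = 30.16. Taking the left-of-CG solution: F = (37.18, 45.06).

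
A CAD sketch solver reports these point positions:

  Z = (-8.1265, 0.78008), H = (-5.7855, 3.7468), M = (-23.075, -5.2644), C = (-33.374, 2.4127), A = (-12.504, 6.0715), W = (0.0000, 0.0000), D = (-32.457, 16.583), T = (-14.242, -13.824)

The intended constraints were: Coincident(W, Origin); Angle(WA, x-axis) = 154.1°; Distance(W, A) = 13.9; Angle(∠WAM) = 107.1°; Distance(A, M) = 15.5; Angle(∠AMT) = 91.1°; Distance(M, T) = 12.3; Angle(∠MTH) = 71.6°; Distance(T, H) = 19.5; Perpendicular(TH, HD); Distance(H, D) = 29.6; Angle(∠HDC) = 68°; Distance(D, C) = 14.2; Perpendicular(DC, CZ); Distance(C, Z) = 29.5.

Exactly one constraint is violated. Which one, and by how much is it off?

Distance(C, Z) = 29.5 — off by 4.20.

W = (0.00, 0.00) ✓; WA at 154.1° ✓; |WA| = 13.90 ✓; ∠WAM = 107.1° ✓; |AM| = 15.50 ✓; ∠AMT = 91.10° ✓; |MT| = 12.30 ✓; ∠MTH = 71.60° ✓; |TH| = 19.50 ✓; ∠(TH, HD) = 90.00° ✓; |HD| = 29.60 ✓; ∠HDC = 68.00° ✓; |DC| = 14.20 ✓; ∠(DC, CZ) = 90.00° ✓; |CZ| = 25.30 ✗.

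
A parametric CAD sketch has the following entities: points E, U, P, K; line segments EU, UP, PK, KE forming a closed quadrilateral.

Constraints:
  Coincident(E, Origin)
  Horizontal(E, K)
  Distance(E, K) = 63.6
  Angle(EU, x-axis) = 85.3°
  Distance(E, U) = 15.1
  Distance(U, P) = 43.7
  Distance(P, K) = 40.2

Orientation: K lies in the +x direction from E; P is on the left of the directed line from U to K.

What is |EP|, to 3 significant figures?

52.8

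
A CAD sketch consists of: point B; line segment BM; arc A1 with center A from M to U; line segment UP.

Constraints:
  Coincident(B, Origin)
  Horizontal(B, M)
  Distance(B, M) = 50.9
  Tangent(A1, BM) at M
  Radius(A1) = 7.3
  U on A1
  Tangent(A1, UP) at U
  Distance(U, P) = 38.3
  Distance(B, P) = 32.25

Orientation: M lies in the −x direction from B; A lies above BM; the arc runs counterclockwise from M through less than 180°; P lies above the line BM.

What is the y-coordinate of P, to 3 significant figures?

27.2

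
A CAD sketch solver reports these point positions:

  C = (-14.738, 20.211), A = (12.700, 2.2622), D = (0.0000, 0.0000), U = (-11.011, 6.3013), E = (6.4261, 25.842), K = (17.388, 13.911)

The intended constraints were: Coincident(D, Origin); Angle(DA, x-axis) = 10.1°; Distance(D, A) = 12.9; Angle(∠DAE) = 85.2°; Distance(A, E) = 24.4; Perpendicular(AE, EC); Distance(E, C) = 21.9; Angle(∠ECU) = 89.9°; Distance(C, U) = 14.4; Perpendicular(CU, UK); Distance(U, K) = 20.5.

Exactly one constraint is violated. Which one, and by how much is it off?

Distance(U, K) = 20.5 — off by 8.90.

D = (0.00, 0.00) ✓; DA at 10.10° ✓; |DA| = 12.90 ✓; ∠DAE = 85.20° ✓; |AE| = 24.40 ✓; ∠(AE, EC) = 90.00° ✓; |EC| = 21.90 ✓; ∠ECU = 89.90° ✓; |CU| = 14.40 ✓; ∠(CU, UK) = 90.00° ✓; |UK| = 29.40 ✗.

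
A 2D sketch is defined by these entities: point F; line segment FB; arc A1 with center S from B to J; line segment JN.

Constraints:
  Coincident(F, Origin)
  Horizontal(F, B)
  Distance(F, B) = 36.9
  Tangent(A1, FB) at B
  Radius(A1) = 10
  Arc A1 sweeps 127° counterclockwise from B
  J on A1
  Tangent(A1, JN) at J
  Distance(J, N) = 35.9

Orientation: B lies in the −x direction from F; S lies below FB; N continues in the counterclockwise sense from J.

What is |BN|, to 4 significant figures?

46.72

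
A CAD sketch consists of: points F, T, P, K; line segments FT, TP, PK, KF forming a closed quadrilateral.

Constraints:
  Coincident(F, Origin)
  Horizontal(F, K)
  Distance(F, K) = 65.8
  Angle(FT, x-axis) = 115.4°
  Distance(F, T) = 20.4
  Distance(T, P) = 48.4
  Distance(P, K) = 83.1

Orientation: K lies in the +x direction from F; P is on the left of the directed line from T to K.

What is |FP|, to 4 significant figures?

63.54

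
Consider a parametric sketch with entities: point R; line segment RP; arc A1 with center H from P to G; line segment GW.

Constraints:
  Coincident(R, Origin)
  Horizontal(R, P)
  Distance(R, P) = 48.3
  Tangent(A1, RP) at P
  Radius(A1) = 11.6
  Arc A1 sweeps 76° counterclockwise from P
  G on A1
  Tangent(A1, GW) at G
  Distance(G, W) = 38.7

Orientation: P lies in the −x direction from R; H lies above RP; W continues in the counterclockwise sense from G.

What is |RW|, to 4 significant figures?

53.98

R is at the origin; RP is horizontal with |RP| = 48.3 and P on the −x side, so P = (-48.30, 0.000). The tangent condition forces HP to be normal to RP, so H = P + (0, 11.6) = (-48.30, 11.60). On A1, P sits at bearing -90° from H; a 76° counterclockwise sweep puts G at bearing -14°, so G = H + 11.6·(cos -14°, sin -14°) = (-37.04, 8.794). The tangent condition forces HG to be normal to GW, so GW runs along (−sin -14°, cos -14°); with |GW| = 38.7, W = (-27.68, 46.34). Then |RW| = |W − R| = 53.98.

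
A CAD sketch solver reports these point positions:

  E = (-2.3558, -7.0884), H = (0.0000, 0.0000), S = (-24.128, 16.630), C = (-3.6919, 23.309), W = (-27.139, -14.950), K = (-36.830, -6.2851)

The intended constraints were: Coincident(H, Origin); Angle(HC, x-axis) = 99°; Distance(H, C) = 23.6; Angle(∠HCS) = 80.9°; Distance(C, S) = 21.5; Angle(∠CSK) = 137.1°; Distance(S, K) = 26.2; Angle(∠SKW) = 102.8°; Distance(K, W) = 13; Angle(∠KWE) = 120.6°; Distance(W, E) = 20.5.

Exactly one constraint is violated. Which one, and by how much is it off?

Distance(W, E) = 20.5 — off by 5.50.

H = (0.00, 0.00) ✓; HC at 99.00° ✓; |HC| = 23.60 ✓; ∠HCS = 80.90° ✓; |CS| = 21.50 ✓; ∠CSK = 137.1° ✓; |SK| = 26.20 ✓; ∠SKW = 102.8° ✓; |KW| = 13.00 ✓; ∠KWE = 120.6° ✓; |WE| = 26.00 ✗.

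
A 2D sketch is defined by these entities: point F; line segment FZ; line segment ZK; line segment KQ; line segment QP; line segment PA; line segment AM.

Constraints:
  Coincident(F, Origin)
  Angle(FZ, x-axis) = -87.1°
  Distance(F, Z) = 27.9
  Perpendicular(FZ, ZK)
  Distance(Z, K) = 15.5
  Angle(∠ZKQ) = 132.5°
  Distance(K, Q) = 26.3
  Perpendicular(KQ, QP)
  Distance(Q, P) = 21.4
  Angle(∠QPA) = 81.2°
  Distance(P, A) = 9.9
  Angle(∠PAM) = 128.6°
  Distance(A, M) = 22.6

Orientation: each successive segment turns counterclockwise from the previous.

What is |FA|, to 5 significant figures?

12.214

F is at the origin; FZ runs at -87.1° with length 27.9, so Z = (1.4115, -27.864). FZ ⟂ ZK, so ZK runs at 2.9000°; with |ZK| = 15.5, K = (16.892, -27.080). ∠ZKQ = 132.5° gives KQ at 50.400° from the x-axis; with |KQ| = 26.3, Q = (33.656, -6.8156). KQ is perpendicular to QP, so QP runs at 140.40°; with |QP| = 21.4, P = (17.167, 6.8253). ∠QPA = 81.2° gives PA at -120.80° from the x-axis; with |PA| = 9.9, A = (12.098, -1.6784). Then |FA| = |A − F| = 12.214.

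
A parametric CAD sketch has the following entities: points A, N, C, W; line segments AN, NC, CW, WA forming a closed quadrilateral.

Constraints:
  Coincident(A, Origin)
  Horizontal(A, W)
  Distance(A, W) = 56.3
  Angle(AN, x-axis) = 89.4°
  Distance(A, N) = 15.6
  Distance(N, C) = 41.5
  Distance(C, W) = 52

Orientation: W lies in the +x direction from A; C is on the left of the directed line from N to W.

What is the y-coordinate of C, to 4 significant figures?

44.71

Checks: A = (0.00, 0.00) ✓; |NC| = 41.50 ✓; |CW| = 52.00 ✓.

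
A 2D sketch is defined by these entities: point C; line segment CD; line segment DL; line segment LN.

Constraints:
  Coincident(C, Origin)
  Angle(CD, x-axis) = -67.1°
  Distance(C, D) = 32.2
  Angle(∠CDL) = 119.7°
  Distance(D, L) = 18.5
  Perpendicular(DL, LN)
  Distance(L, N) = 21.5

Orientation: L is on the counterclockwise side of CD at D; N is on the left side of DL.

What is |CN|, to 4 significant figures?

35.06

C is at the origin; CD runs at -67.1° with length 32.2, so D = 32.2·(cos -67.1°, sin -67.1°) = (12.53, -29.66). ∠CDL = 119.7°, so DL runs at -67.1° + (180° − 119.7°) = -6.800° from the x-axis; with |DL| = 18.5, L = D + 18.5·(cos -6.800°, sin -6.800°) = (30.90, -31.85). DL is perpendicular to LN; with |LN| = 21.5 on the left of DL, N = L + 21.5·(0.1184, 0.9930) = (33.45, -10.50). Then |CN| = |N − C| = 35.06.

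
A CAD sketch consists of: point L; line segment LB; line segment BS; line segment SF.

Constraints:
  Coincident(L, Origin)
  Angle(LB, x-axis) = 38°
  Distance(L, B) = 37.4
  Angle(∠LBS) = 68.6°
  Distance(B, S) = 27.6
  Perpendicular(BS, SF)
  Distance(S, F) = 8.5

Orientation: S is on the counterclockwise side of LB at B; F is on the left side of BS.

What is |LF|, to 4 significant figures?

29.79

L is at the origin; LB runs at 38.0° with length 37.4, so B = 37.4·(cos 38.0°, sin 38.0°) = (29.47, 23.03). ∠LBS = 68.6°, so BS runs at 38.0° + (180° − 68.6°) = 149.4° from the x-axis; with |BS| = 27.6, S = B + 27.6·(cos 149.4°, sin 149.4°) = (5.715, 37.08). BS is perpendicular to SF; with |SF| = 8.5 on the left of BS, F = S + 8.5·(-0.5090, -0.8607) = (1.388, 29.76). Then |LF| = |F − L| = 29.79.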